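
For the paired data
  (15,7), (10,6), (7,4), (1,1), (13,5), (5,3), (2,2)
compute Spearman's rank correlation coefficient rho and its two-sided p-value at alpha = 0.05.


Step 1: Rank x and y separately (midranks; no ties here).
rank(x): 15->7, 10->5, 7->4, 1->1, 13->6, 5->3, 2->2
rank(y): 7->7, 6->6, 4->4, 1->1, 5->5, 3->3, 2->2
Step 2: d_i = R_x(i) - R_y(i); compute d_i^2.
  (7-7)^2=0, (5-6)^2=1, (4-4)^2=0, (1-1)^2=0, (6-5)^2=1, (3-3)^2=0, (2-2)^2=0
sum(d^2) = 2.
Step 3: rho = 1 - 6*2 / (7*(7^2 - 1)) = 1 - 12/336 = 0.964286.
Step 4: Under H0, t = rho * sqrt((n-2)/(1-rho^2)) = 8.1408 ~ t(5).
Step 5: Two-sided p-value from the t-distribution with 5 df = 0.000454.
Step 6: alpha = 0.05. reject H0.

rho = 0.9643, p = 0.000454, reject H0 at alpha = 0.05.


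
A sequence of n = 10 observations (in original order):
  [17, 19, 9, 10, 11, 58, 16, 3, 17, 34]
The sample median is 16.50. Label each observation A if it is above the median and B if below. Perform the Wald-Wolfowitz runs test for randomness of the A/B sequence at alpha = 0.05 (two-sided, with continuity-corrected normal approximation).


Step 1: Compute median = 16.50; label A = above, B = below.
Labels in order: AABBBABBAA  (n_A = 5, n_B = 5)
Step 2: Count runs R = 5.
Step 3: Under H0 (random ordering), E[R] = 2*n_A*n_B/(n_A+n_B) + 1 = 2*5*5/10 + 1 = 6.0000.
        Var[R] = 2*n_A*n_B*(2*n_A*n_B - n_A - n_B) / ((n_A+n_B)^2 * (n_A+n_B-1)) = 2000/900 = 2.2222.
        SD[R] = 1.4907.
Step 4: Continuity-corrected z = (R + 0.5 - E[R]) / SD[R] = (5 + 0.5 - 6.0000) / 1.4907 = -0.3354.
Step 5: Two-sided p-value via normal approximation = 2*(1 - Phi(|z|)) = 0.737316.
Step 6: alpha = 0.05. fail to reject H0.

R = 5, z = -0.3354, p = 0.737316, fail to reject H0.


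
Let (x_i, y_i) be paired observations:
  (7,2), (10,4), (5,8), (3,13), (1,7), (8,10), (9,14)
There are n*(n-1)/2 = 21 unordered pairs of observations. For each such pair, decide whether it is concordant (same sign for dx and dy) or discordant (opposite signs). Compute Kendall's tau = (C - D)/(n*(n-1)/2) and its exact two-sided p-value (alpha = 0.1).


Step 1: Enumerate the 21 unordered pairs (i,j) with i<j and classify each by sign(x_j-x_i) * sign(y_j-y_i).
  (1,2):dx=+3,dy=+2->C; (1,3):dx=-2,dy=+6->D; (1,4):dx=-4,dy=+11->D; (1,5):dx=-6,dy=+5->D
  (1,6):dx=+1,dy=+8->C; (1,7):dx=+2,dy=+12->C; (2,3):dx=-5,dy=+4->D; (2,4):dx=-7,dy=+9->D
  (2,5):dx=-9,dy=+3->D; (2,6):dx=-2,dy=+6->D; (2,7):dx=-1,dy=+10->D; (3,4):dx=-2,dy=+5->D
  (3,5):dx=-4,dy=-1->C; (3,6):dx=+3,dy=+2->C; (3,7):dx=+4,dy=+6->C; (4,5):dx=-2,dy=-6->C
  (4,6):dx=+5,dy=-3->D; (4,7):dx=+6,dy=+1->C; (5,6):dx=+7,dy=+3->C; (5,7):dx=+8,dy=+7->C
  (6,7):dx=+1,dy=+4->C
Step 2: C = 11, D = 10, total pairs = 21.
Step 3: tau = (C - D)/(n(n-1)/2) = (11 - 10)/21 = 0.047619.
Step 4: Exact two-sided p-value (enumerate n! = 5040 permutations of y under H0): p = 1.000000.
Step 5: alpha = 0.1. fail to reject H0.

tau_b = 0.0476 (C=11, D=10), p = 1.000000, fail to reject H0.


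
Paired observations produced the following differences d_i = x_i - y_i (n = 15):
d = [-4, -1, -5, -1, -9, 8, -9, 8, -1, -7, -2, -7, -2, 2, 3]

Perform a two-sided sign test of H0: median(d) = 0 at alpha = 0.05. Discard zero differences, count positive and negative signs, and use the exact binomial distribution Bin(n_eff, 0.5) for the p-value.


Step 1: Discard zero differences. Original n = 15; n_eff = number of nonzero differences = 15.
Nonzero differences (with sign): -4, -1, -5, -1, -9, +8, -9, +8, -1, -7, -2, -7, -2, +2, +3
Step 2: Count signs: positive = 4, negative = 11.
Step 3: Under H0: P(positive) = 0.5, so the number of positives S ~ Bin(15, 0.5).
Step 4: Two-sided exact p-value = sum of Bin(15,0.5) probabilities at or below the observed probability = 0.118469.
Step 5: alpha = 0.05. fail to reject H0.

n_eff = 15, pos = 4, neg = 11, p = 0.118469, fail to reject H0.


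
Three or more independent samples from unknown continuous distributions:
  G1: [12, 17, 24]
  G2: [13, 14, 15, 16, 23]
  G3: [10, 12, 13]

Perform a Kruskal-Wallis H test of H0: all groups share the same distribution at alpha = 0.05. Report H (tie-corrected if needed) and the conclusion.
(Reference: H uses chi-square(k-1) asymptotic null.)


Step 1: Combine all N = 11 observations and assign midranks.
sorted (value, group, rank): (10,G3,1), (12,G1,2.5), (12,G3,2.5), (13,G2,4.5), (13,G3,4.5), (14,G2,6), (15,G2,7), (16,G2,8), (17,G1,9), (23,G2,10), (24,G1,11)
Step 2: Sum ranks within each group.
R_1 = 22.5 (n_1 = 3)
R_2 = 35.5 (n_2 = 5)
R_3 = 8 (n_3 = 3)
Step 3: H = 12/(N(N+1)) * sum(R_i^2/n_i) - 3(N+1)
     = 12/(11*12) * (22.5^2/3 + 35.5^2/5 + 8^2/3) - 3*12
     = 0.090909 * 442.133 - 36
     = 4.193939.
Step 4: Ties present; correction factor C = 1 - 12/(11^3 - 11) = 0.990909. Corrected H = 4.193939 / 0.990909 = 4.232416.
Step 5: Under H0, H ~ chi^2(2); p-value = 0.120488.
Step 6: alpha = 0.05. fail to reject H0.

H = 4.2324, df = 2, p = 0.120488, fail to reject H0.


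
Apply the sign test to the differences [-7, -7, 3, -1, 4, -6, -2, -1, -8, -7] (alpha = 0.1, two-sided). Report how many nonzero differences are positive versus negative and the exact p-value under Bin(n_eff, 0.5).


Step 1: Discard zero differences. Original n = 10; n_eff = number of nonzero differences = 10.
Nonzero differences (with sign): -7, -7, +3, -1, +4, -6, -2, -1, -8, -7
Step 2: Count signs: positive = 2, negative = 8.
Step 3: Under H0: P(positive) = 0.5, so the number of positives S ~ Bin(10, 0.5).
Step 4: Two-sided exact p-value = sum of Bin(10,0.5) probabilities at or below the observed probability = 0.109375.
Step 5: alpha = 0.1. fail to reject H0.

n_eff = 10, pos = 2, neg = 8, p = 0.109375, fail to reject H0.


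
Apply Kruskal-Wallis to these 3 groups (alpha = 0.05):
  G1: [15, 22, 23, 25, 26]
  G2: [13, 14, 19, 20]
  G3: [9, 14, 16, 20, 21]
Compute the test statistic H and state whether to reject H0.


Step 1: Combine all N = 14 observations and assign midranks.
sorted (value, group, rank): (9,G3,1), (13,G2,2), (14,G2,3.5), (14,G3,3.5), (15,G1,5), (16,G3,6), (19,G2,7), (20,G2,8.5), (20,G3,8.5), (21,G3,10), (22,G1,11), (23,G1,12), (25,G1,13), (26,G1,14)
Step 2: Sum ranks within each group.
R_1 = 55 (n_1 = 5)
R_2 = 21 (n_2 = 4)
R_3 = 29 (n_3 = 5)
Step 3: H = 12/(N(N+1)) * sum(R_i^2/n_i) - 3(N+1)
     = 12/(14*15) * (55^2/5 + 21^2/4 + 29^2/5) - 3*15
     = 0.057143 * 883.45 - 45
     = 5.482857.
Step 4: Ties present; correction factor C = 1 - 12/(14^3 - 14) = 0.995604. Corrected H = 5.482857 / 0.995604 = 5.507064.
Step 5: Under H0, H ~ chi^2(2); p-value = 0.063702.
Step 6: alpha = 0.05. fail to reject H0.

H = 5.5071, df = 2, p = 0.063702, fail to reject H0.


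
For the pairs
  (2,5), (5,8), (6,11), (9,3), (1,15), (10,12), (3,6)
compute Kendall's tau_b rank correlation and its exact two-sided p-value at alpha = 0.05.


Step 1: Enumerate the 21 unordered pairs (i,j) with i<j and classify each by sign(x_j-x_i) * sign(y_j-y_i).
  (1,2):dx=+3,dy=+3->C; (1,3):dx=+4,dy=+6->C; (1,4):dx=+7,dy=-2->D; (1,5):dx=-1,dy=+10->D
  (1,6):dx=+8,dy=+7->C; (1,7):dx=+1,dy=+1->C; (2,3):dx=+1,dy=+3->C; (2,4):dx=+4,dy=-5->D
  (2,5):dx=-4,dy=+7->D; (2,6):dx=+5,dy=+4->C; (2,7):dx=-2,dy=-2->C; (3,4):dx=+3,dy=-8->D
  (3,5):dx=-5,dy=+4->D; (3,6):dx=+4,dy=+1->C; (3,7):dx=-3,dy=-5->C; (4,5):dx=-8,dy=+12->D
  (4,6):dx=+1,dy=+9->C; (4,7):dx=-6,dy=+3->D; (5,6):dx=+9,dy=-3->D; (5,7):dx=+2,dy=-9->D
  (6,7):dx=-7,dy=-6->C
Step 2: C = 11, D = 10, total pairs = 21.
Step 3: tau = (C - D)/(n(n-1)/2) = (11 - 10)/21 = 0.047619.
Step 4: Exact two-sided p-value (enumerate n! = 5040 permutations of y under H0): p = 1.000000.
Step 5: alpha = 0.05. fail to reject H0.

tau_b = 0.0476 (C=11, D=10), p = 1.000000, fail to reject H0.


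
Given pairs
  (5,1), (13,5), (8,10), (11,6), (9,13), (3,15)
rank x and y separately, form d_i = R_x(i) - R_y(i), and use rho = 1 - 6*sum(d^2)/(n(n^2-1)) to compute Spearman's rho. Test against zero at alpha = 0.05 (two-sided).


Step 1: Rank x and y separately (midranks; no ties here).
rank(x): 5->2, 13->6, 8->3, 11->5, 9->4, 3->1
rank(y): 1->1, 5->2, 10->4, 6->3, 13->5, 15->6
Step 2: d_i = R_x(i) - R_y(i); compute d_i^2.
  (2-1)^2=1, (6-2)^2=16, (3-4)^2=1, (5-3)^2=4, (4-5)^2=1, (1-6)^2=25
sum(d^2) = 48.
Step 3: rho = 1 - 6*48 / (6*(6^2 - 1)) = 1 - 288/210 = -0.371429.
Step 4: Under H0, t = rho * sqrt((n-2)/(1-rho^2)) = -0.8001 ~ t(4).
Step 5: Two-sided p-value from the t-distribution with 4 df = 0.468478.
Step 6: alpha = 0.05. fail to reject H0.

rho = -0.3714, p = 0.468478, fail to reject H0 at alpha = 0.05.


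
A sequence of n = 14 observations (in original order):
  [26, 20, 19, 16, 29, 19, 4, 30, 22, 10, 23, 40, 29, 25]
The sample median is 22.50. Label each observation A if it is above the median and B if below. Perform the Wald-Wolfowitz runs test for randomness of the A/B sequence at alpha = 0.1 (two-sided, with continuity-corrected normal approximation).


Step 1: Compute median = 22.50; label A = above, B = below.
Labels in order: ABBBABBABBAAAA  (n_A = 7, n_B = 7)
Step 2: Count runs R = 7.
Step 3: Under H0 (random ordering), E[R] = 2*n_A*n_B/(n_A+n_B) + 1 = 2*7*7/14 + 1 = 8.0000.
        Var[R] = 2*n_A*n_B*(2*n_A*n_B - n_A - n_B) / ((n_A+n_B)^2 * (n_A+n_B-1)) = 8232/2548 = 3.2308.
        SD[R] = 1.7974.
Step 4: Continuity-corrected z = (R + 0.5 - E[R]) / SD[R] = (7 + 0.5 - 8.0000) / 1.7974 = -0.2782.
Step 5: Two-sided p-value via normal approximation = 2*(1 - Phi(|z|)) = 0.780879.
Step 6: alpha = 0.1. fail to reject H0.

R = 7, z = -0.2782, p = 0.780879, fail to reject H0.


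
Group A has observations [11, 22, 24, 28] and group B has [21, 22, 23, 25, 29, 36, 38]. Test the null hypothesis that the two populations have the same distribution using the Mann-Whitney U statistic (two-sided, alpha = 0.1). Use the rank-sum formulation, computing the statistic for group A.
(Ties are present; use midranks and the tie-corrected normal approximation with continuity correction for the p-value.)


Step 1: Combine and sort all 11 observations; assign midranks.
sorted (value, group): (11,X), (21,Y), (22,X), (22,Y), (23,Y), (24,X), (25,Y), (28,X), (29,Y), (36,Y), (38,Y)
ranks: 11->1, 21->2, 22->3.5, 22->3.5, 23->5, 24->6, 25->7, 28->8, 29->9, 36->10, 38->11
Step 2: Rank sum for X: R1 = 1 + 3.5 + 6 + 8 = 18.5.
Step 3: U_X = R1 - n1(n1+1)/2 = 18.5 - 4*5/2 = 18.5 - 10 = 8.5.
       U_Y = n1*n2 - U_X = 28 - 8.5 = 19.5.
Step 4: Ties are present, so use the tie-corrected normal approximation (with continuity correction) for the p-value.
Step 5: p-value = 0.343605; compare to alpha = 0.1. fail to reject H0.

U_X = 8.5, p = 0.343605, fail to reject H0 at alpha = 0.1.


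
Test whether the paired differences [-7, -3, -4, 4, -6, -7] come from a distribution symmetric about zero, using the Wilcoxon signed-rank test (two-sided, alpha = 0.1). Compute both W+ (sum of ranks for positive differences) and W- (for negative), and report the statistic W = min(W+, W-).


Step 1: Drop any zero differences (none here) and take |d_i|.
|d| = [7, 3, 4, 4, 6, 7]
Step 2: Midrank |d_i| (ties get averaged ranks).
ranks: |7|->5.5, |3|->1, |4|->2.5, |4|->2.5, |6|->4, |7|->5.5
Step 3: Attach original signs; sum ranks with positive sign and with negative sign.
W+ = 2.5 = 2.5
W- = 5.5 + 1 + 2.5 + 4 + 5.5 = 18.5
(Check: W+ + W- = 21 should equal n(n+1)/2 = 21.)
Step 4: Test statistic W = min(W+, W-) = 2.5.
Step 5: Ties in |d|, so use the tie-corrected normal approximation.
        E[W] = n(n+1)/4 = 6*7/4 = 10.5.
        Tie groups: |d|=4 (t=2), |d|=7 (t=2); sum(t^3 - t) = 12.
        Var[W] = n(n+1)(2n+1)/24 - sum(t^3-t)/48 = 546/24 - 12/48 = 22.5.
        z = (W - E[W]) / sqrt(Var[W]) = (2.5 - 10.5) / 4.7434 = -1.6865.
        Two-sided p = 2*Phi(z) = 0.091690.
Step 6: alpha = 0.1. reject H0.

W+ = 2.5, W- = 18.5, W = min = 2.5, p = 0.091690, reject H0.


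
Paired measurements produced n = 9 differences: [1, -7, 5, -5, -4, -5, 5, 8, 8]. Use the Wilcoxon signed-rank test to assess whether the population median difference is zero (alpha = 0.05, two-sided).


Step 1: Drop any zero differences (none here) and take |d_i|.
|d| = [1, 7, 5, 5, 4, 5, 5, 8, 8]
Step 2: Midrank |d_i| (ties get averaged ranks).
ranks: |1|->1, |7|->7, |5|->4.5, |5|->4.5, |4|->2, |5|->4.5, |5|->4.5, |8|->8.5, |8|->8.5
Step 3: Attach original signs; sum ranks with positive sign and with negative sign.
W+ = 1 + 4.5 + 4.5 + 8.5 + 8.5 = 27
W- = 7 + 4.5 + 2 + 4.5 = 18
(Check: W+ + W- = 45 should equal n(n+1)/2 = 45.)
Step 4: Test statistic W = min(W+, W-) = 18.
Step 5: Ties in |d|, so use the tie-corrected normal approximation.
        E[W] = n(n+1)/4 = 9*10/4 = 22.5.
        Tie groups: |d|=5 (t=4), |d|=8 (t=2); sum(t^3 - t) = 66.
        Var[W] = n(n+1)(2n+1)/24 - sum(t^3-t)/48 = 1710/24 - 66/48 = 69.875.
        z = (W - E[W]) / sqrt(Var[W]) = (18 - 22.5) / 8.3591 = -0.5383.
        Two-sided p = 2*Phi(z) = 0.590347.
Step 6: alpha = 0.05. fail to reject H0.

W+ = 27, W- = 18, W = min = 18, p = 0.590347, fail to reject H0.


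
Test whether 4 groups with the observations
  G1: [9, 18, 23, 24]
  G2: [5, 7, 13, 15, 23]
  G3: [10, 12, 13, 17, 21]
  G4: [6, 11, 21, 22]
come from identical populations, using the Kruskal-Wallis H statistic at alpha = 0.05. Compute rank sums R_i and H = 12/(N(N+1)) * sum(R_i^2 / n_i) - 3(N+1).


Step 1: Combine all N = 18 observations and assign midranks.
sorted (value, group, rank): (5,G2,1), (6,G4,2), (7,G2,3), (9,G1,4), (10,G3,5), (11,G4,6), (12,G3,7), (13,G2,8.5), (13,G3,8.5), (15,G2,10), (17,G3,11), (18,G1,12), (21,G3,13.5), (21,G4,13.5), (22,G4,15), (23,G1,16.5), (23,G2,16.5), (24,G1,18)
Step 2: Sum ranks within each group.
R_1 = 50.5 (n_1 = 4)
R_2 = 39 (n_2 = 5)
R_3 = 45 (n_3 = 5)
R_4 = 36.5 (n_4 = 4)
Step 3: H = 12/(N(N+1)) * sum(R_i^2/n_i) - 3(N+1)
     = 12/(18*19) * (50.5^2/4 + 39^2/5 + 45^2/5 + 36.5^2/4) - 3*19
     = 0.035088 * 1679.83 - 57
     = 1.941228.
Step 4: Ties present; correction factor C = 1 - 18/(18^3 - 18) = 0.996904. Corrected H = 1.941228 / 0.996904 = 1.947257.
Step 5: Under H0, H ~ chi^2(3); p-value = 0.583426.
Step 6: alpha = 0.05. fail to reject H0.

H = 1.9473, df = 3, p = 0.583426, fail to reject H0.


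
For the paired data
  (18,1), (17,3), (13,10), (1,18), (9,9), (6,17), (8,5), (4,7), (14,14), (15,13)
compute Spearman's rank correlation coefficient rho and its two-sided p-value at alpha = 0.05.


Step 1: Rank x and y separately (midranks; no ties here).
rank(x): 18->10, 17->9, 13->6, 1->1, 9->5, 6->3, 8->4, 4->2, 14->7, 15->8
rank(y): 1->1, 3->2, 10->6, 18->10, 9->5, 17->9, 5->3, 7->4, 14->8, 13->7
Step 2: d_i = R_x(i) - R_y(i); compute d_i^2.
  (10-1)^2=81, (9-2)^2=49, (6-6)^2=0, (1-10)^2=81, (5-5)^2=0, (3-9)^2=36, (4-3)^2=1, (2-4)^2=4, (7-8)^2=1, (8-7)^2=1
sum(d^2) = 254.
Step 3: rho = 1 - 6*254 / (10*(10^2 - 1)) = 1 - 1524/990 = -0.539394.
Step 4: Under H0, t = rho * sqrt((n-2)/(1-rho^2)) = -1.8118 ~ t(8).
Step 5: Two-sided p-value from the t-distribution with 8 df = 0.107593.
Step 6: alpha = 0.05. fail to reject H0.

rho = -0.5394, p = 0.107593, fail to reject H0 at alpha = 0.05.


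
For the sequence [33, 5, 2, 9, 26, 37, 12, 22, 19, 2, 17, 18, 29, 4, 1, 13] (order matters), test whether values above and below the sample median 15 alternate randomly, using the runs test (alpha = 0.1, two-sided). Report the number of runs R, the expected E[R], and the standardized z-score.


Step 1: Compute median = 15; label A = above, B = below.
Labels in order: ABBBAABAABAAABBB  (n_A = 8, n_B = 8)
Step 2: Count runs R = 8.
Step 3: Under H0 (random ordering), E[R] = 2*n_A*n_B/(n_A+n_B) + 1 = 2*8*8/16 + 1 = 9.0000.
        Var[R] = 2*n_A*n_B*(2*n_A*n_B - n_A - n_B) / ((n_A+n_B)^2 * (n_A+n_B-1)) = 14336/3840 = 3.7333.
        SD[R] = 1.9322.
Step 4: Continuity-corrected z = (R + 0.5 - E[R]) / SD[R] = (8 + 0.5 - 9.0000) / 1.9322 = -0.2588.
Step 5: Two-sided p-value via normal approximation = 2*(1 - Phi(|z|)) = 0.795809.
Step 6: alpha = 0.1. fail to reject H0.

R = 8, z = -0.2588, p = 0.795809, fail to reject H0.


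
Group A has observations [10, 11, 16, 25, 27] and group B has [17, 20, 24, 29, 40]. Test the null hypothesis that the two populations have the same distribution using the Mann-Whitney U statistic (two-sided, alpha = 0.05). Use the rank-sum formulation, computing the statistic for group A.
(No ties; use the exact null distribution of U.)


Step 1: Combine and sort all 10 observations; assign midranks.
sorted (value, group): (10,X), (11,X), (16,X), (17,Y), (20,Y), (24,Y), (25,X), (27,X), (29,Y), (40,Y)
ranks: 10->1, 11->2, 16->3, 17->4, 20->5, 24->6, 25->7, 27->8, 29->9, 40->10
Step 2: Rank sum for X: R1 = 1 + 2 + 3 + 7 + 8 = 21.
Step 3: U_X = R1 - n1(n1+1)/2 = 21 - 5*6/2 = 21 - 15 = 6.
       U_Y = n1*n2 - U_X = 25 - 6 = 19.
Step 4: No ties, so the exact null distribution of U (based on enumerating the C(10,5) = 252 equally likely rank assignments) gives the two-sided p-value.
Step 5: p-value = 0.222222; compare to alpha = 0.05. fail to reject H0.

U_X = 6, p = 0.222222, fail to reject H0 at alpha = 0.05.


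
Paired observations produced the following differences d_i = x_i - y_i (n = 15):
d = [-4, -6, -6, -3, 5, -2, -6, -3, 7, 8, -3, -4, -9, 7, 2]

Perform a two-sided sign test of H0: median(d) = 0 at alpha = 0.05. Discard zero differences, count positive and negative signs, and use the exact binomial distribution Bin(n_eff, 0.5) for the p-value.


Step 1: Discard zero differences. Original n = 15; n_eff = number of nonzero differences = 15.
Nonzero differences (with sign): -4, -6, -6, -3, +5, -2, -6, -3, +7, +8, -3, -4, -9, +7, +2
Step 2: Count signs: positive = 5, negative = 10.
Step 3: Under H0: P(positive) = 0.5, so the number of positives S ~ Bin(15, 0.5).
Step 4: Two-sided exact p-value = sum of Bin(15,0.5) probabilities at or below the observed probability = 0.301758.
Step 5: alpha = 0.05. fail to reject H0.

n_eff = 15, pos = 5, neg = 10, p = 0.301758, fail to reject H0.


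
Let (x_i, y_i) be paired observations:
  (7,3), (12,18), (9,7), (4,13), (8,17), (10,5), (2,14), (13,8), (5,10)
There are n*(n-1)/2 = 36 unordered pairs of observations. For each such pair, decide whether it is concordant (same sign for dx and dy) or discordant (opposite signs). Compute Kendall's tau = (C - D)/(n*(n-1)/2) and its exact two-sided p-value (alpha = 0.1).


Step 1: Enumerate the 36 unordered pairs (i,j) with i<j and classify each by sign(x_j-x_i) * sign(y_j-y_i).
  (1,2):dx=+5,dy=+15->C; (1,3):dx=+2,dy=+4->C; (1,4):dx=-3,dy=+10->D; (1,5):dx=+1,dy=+14->C
  (1,6):dx=+3,dy=+2->C; (1,7):dx=-5,dy=+11->D; (1,8):dx=+6,dy=+5->C; (1,9):dx=-2,dy=+7->D
  (2,3):dx=-3,dy=-11->C; (2,4):dx=-8,dy=-5->C; (2,5):dx=-4,dy=-1->C; (2,6):dx=-2,dy=-13->C
  (2,7):dx=-10,dy=-4->C; (2,8):dx=+1,dy=-10->D; (2,9):dx=-7,dy=-8->C; (3,4):dx=-5,dy=+6->D
  (3,5):dx=-1,dy=+10->D; (3,6):dx=+1,dy=-2->D; (3,7):dx=-7,dy=+7->D; (3,8):dx=+4,dy=+1->C
  (3,9):dx=-4,dy=+3->D; (4,5):dx=+4,dy=+4->C; (4,6):dx=+6,dy=-8->D; (4,7):dx=-2,dy=+1->D
  (4,8):dx=+9,dy=-5->D; (4,9):dx=+1,dy=-3->D; (5,6):dx=+2,dy=-12->D; (5,7):dx=-6,dy=-3->C
  (5,8):dx=+5,dy=-9->D; (5,9):dx=-3,dy=-7->C; (6,7):dx=-8,dy=+9->D; (6,8):dx=+3,dy=+3->C
  (6,9):dx=-5,dy=+5->D; (7,8):dx=+11,dy=-6->D; (7,9):dx=+3,dy=-4->D; (8,9):dx=-8,dy=+2->D
Step 2: C = 16, D = 20, total pairs = 36.
Step 3: tau = (C - D)/(n(n-1)/2) = (16 - 20)/36 = -0.111111.
Step 4: Exact two-sided p-value (enumerate n! = 362880 permutations of y under H0): p = 0.761414.
Step 5: alpha = 0.1. fail to reject H0.

tau_b = -0.1111 (C=16, D=20), p = 0.761414, fail to reject H0.


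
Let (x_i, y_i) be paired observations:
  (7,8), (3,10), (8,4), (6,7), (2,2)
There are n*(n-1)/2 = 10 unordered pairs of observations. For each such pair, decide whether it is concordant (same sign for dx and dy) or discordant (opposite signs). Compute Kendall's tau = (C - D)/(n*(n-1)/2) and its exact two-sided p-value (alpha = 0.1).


Step 1: Enumerate the 10 unordered pairs (i,j) with i<j and classify each by sign(x_j-x_i) * sign(y_j-y_i).
  (1,2):dx=-4,dy=+2->D; (1,3):dx=+1,dy=-4->D; (1,4):dx=-1,dy=-1->C; (1,5):dx=-5,dy=-6->C
  (2,3):dx=+5,dy=-6->D; (2,4):dx=+3,dy=-3->D; (2,5):dx=-1,dy=-8->C; (3,4):dx=-2,dy=+3->D
  (3,5):dx=-6,dy=-2->C; (4,5):dx=-4,dy=-5->C
Step 2: C = 5, D = 5, total pairs = 10.
Step 3: tau = (C - D)/(n(n-1)/2) = (5 - 5)/10 = 0.000000.
Step 4: Exact two-sided p-value (enumerate n! = 120 permutations of y under H0): p = 1.000000.
Step 5: alpha = 0.1. fail to reject H0.

tau_b = 0.0000 (C=5, D=5), p = 1.000000, fail to reject H0.


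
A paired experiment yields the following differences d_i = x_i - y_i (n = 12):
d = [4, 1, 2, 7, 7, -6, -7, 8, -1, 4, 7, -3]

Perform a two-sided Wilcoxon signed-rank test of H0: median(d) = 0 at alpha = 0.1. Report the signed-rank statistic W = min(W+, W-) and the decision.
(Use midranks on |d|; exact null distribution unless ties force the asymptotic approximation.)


Step 1: Drop any zero differences (none here) and take |d_i|.
|d| = [4, 1, 2, 7, 7, 6, 7, 8, 1, 4, 7, 3]
Step 2: Midrank |d_i| (ties get averaged ranks).
ranks: |4|->5.5, |1|->1.5, |2|->3, |7|->9.5, |7|->9.5, |6|->7, |7|->9.5, |8|->12, |1|->1.5, |4|->5.5, |7|->9.5, |3|->4
Step 3: Attach original signs; sum ranks with positive sign and with negative sign.
W+ = 5.5 + 1.5 + 3 + 9.5 + 9.5 + 12 + 5.5 + 9.5 = 56
W- = 7 + 9.5 + 1.5 + 4 = 22
(Check: W+ + W- = 78 should equal n(n+1)/2 = 78.)
Step 4: Test statistic W = min(W+, W-) = 22.
Step 5: Ties in |d|, so use the tie-corrected normal approximation.
        E[W] = n(n+1)/4 = 12*13/4 = 39.
        Tie groups: |d|=1 (t=2), |d|=4 (t=2), |d|=7 (t=4); sum(t^3 - t) = 72.
        Var[W] = n(n+1)(2n+1)/24 - sum(t^3-t)/48 = 3900/24 - 72/48 = 161.
        z = (W - E[W]) / sqrt(Var[W]) = (22 - 39) / 12.6886 = -1.3398.
        Two-sided p = 2*Phi(z) = 0.180314.
Step 6: alpha = 0.1. fail to reject H0.

W+ = 56, W- = 22, W = min = 22, p = 0.180314, fail to reject H0.


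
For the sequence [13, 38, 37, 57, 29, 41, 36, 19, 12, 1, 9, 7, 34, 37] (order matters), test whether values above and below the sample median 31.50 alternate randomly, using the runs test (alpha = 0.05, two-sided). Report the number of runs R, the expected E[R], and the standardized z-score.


Step 1: Compute median = 31.50; label A = above, B = below.
Labels in order: BAAABAABBBBBAA  (n_A = 7, n_B = 7)
Step 2: Count runs R = 6.
Step 3: Under H0 (random ordering), E[R] = 2*n_A*n_B/(n_A+n_B) + 1 = 2*7*7/14 + 1 = 8.0000.
        Var[R] = 2*n_A*n_B*(2*n_A*n_B - n_A - n_B) / ((n_A+n_B)^2 * (n_A+n_B-1)) = 8232/2548 = 3.2308.
        SD[R] = 1.7974.
Step 4: Continuity-corrected z = (R + 0.5 - E[R]) / SD[R] = (6 + 0.5 - 8.0000) / 1.7974 = -0.8345.
Step 5: Two-sided p-value via normal approximation = 2*(1 - Phi(|z|)) = 0.403986.
Step 6: alpha = 0.05. fail to reject H0.

R = 6, z = -0.8345, p = 0.403986, fail to reject H0.


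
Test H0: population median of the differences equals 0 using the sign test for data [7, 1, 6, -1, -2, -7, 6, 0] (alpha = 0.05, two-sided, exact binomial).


Step 1: Discard zero differences. Original n = 8; n_eff = number of nonzero differences = 7.
Nonzero differences (with sign): +7, +1, +6, -1, -2, -7, +6
Step 2: Count signs: positive = 4, negative = 3.
Step 3: Under H0: P(positive) = 0.5, so the number of positives S ~ Bin(7, 0.5).
Step 4: Two-sided exact p-value = sum of Bin(7,0.5) probabilities at or below the observed probability = 1.000000.
Step 5: alpha = 0.05. fail to reject H0.

n_eff = 7, pos = 4, neg = 3, p = 1.000000, fail to reject H0.


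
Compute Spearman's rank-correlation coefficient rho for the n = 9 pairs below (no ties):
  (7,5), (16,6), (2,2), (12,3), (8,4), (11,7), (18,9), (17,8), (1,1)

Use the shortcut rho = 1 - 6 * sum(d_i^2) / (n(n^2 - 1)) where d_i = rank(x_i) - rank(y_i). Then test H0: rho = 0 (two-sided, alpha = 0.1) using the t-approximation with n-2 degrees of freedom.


Step 1: Rank x and y separately (midranks; no ties here).
rank(x): 7->3, 16->7, 2->2, 12->6, 8->4, 11->5, 18->9, 17->8, 1->1
rank(y): 5->5, 6->6, 2->2, 3->3, 4->4, 7->7, 9->9, 8->8, 1->1
Step 2: d_i = R_x(i) - R_y(i); compute d_i^2.
  (3-5)^2=4, (7-6)^2=1, (2-2)^2=0, (6-3)^2=9, (4-4)^2=0, (5-7)^2=4, (9-9)^2=0, (8-8)^2=0, (1-1)^2=0
sum(d^2) = 18.
Step 3: rho = 1 - 6*18 / (9*(9^2 - 1)) = 1 - 108/720 = 0.850000.
Step 4: Under H0, t = rho * sqrt((n-2)/(1-rho^2)) = 4.2691 ~ t(7).
Step 5: Two-sided p-value from the t-distribution with 7 df = 0.003705.
Step 6: alpha = 0.1. reject H0.

rho = 0.8500, p = 0.003705, reject H0 at alpha = 0.1.


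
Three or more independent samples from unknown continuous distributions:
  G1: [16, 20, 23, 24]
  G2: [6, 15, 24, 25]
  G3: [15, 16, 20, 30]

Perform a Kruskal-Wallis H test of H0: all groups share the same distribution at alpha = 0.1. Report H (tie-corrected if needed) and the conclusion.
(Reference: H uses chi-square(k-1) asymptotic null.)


Step 1: Combine all N = 12 observations and assign midranks.
sorted (value, group, rank): (6,G2,1), (15,G2,2.5), (15,G3,2.5), (16,G1,4.5), (16,G3,4.5), (20,G1,6.5), (20,G3,6.5), (23,G1,8), (24,G1,9.5), (24,G2,9.5), (25,G2,11), (30,G3,12)
Step 2: Sum ranks within each group.
R_1 = 28.5 (n_1 = 4)
R_2 = 24 (n_2 = 4)
R_3 = 25.5 (n_3 = 4)
Step 3: H = 12/(N(N+1)) * sum(R_i^2/n_i) - 3(N+1)
     = 12/(12*13) * (28.5^2/4 + 24^2/4 + 25.5^2/4) - 3*13
     = 0.076923 * 509.625 - 39
     = 0.201923.
Step 4: Ties present; correction factor C = 1 - 24/(12^3 - 12) = 0.986014. Corrected H = 0.201923 / 0.986014 = 0.204787.
Step 5: Under H0, H ~ chi^2(2); p-value = 0.902674.
Step 6: alpha = 0.1. fail to reject H0.

H = 0.2048, df = 2, p = 0.902674, fail to reject H0.


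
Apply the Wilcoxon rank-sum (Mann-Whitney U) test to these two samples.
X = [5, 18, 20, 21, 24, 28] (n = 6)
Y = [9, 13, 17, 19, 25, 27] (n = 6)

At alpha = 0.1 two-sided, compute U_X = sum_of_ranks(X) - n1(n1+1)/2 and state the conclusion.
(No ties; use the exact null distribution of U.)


Step 1: Combine and sort all 12 observations; assign midranks.
sorted (value, group): (5,X), (9,Y), (13,Y), (17,Y), (18,X), (19,Y), (20,X), (21,X), (24,X), (25,Y), (27,Y), (28,X)
ranks: 5->1, 9->2, 13->3, 17->4, 18->5, 19->6, 20->7, 21->8, 24->9, 25->10, 27->11, 28->12
Step 2: Rank sum for X: R1 = 1 + 5 + 7 + 8 + 9 + 12 = 42.
Step 3: U_X = R1 - n1(n1+1)/2 = 42 - 6*7/2 = 42 - 21 = 21.
       U_Y = n1*n2 - U_X = 36 - 21 = 15.
Step 4: No ties, so the exact null distribution of U (based on enumerating the C(12,6) = 924 equally likely rank assignments) gives the two-sided p-value.
Step 5: p-value = 0.699134; compare to alpha = 0.1. fail to reject H0.

U_X = 21, p = 0.699134, fail to reject H0 at alpha = 0.1.


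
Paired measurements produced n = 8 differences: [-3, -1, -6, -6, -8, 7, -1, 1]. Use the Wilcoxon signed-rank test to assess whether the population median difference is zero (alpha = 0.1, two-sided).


Step 1: Drop any zero differences (none here) and take |d_i|.
|d| = [3, 1, 6, 6, 8, 7, 1, 1]
Step 2: Midrank |d_i| (ties get averaged ranks).
ranks: |3|->4, |1|->2, |6|->5.5, |6|->5.5, |8|->8, |7|->7, |1|->2, |1|->2
Step 3: Attach original signs; sum ranks with positive sign and with negative sign.
W+ = 7 + 2 = 9
W- = 4 + 2 + 5.5 + 5.5 + 8 + 2 = 27
(Check: W+ + W- = 36 should equal n(n+1)/2 = 36.)
Step 4: Test statistic W = min(W+, W-) = 9.
Step 5: Ties in |d|, so use the tie-corrected normal approximation.
        E[W] = n(n+1)/4 = 8*9/4 = 18.
        Tie groups: |d|=1 (t=3), |d|=6 (t=2); sum(t^3 - t) = 30.
        Var[W] = n(n+1)(2n+1)/24 - sum(t^3-t)/48 = 1224/24 - 30/48 = 50.375.
        z = (W - E[W]) / sqrt(Var[W]) = (9 - 18) / 7.0975 = -1.2680.
        Two-sided p = 2*Phi(z) = 0.204782.
Step 6: alpha = 0.1. fail to reject H0.

W+ = 9, W- = 27, W = min = 9, p = 0.204782, fail to reject H0.


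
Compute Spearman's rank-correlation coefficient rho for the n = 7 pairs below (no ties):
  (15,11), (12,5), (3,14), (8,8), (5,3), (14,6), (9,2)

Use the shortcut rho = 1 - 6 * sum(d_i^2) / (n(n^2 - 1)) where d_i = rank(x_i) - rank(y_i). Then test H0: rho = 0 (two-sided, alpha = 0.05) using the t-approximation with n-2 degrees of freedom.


Step 1: Rank x and y separately (midranks; no ties here).
rank(x): 15->7, 12->5, 3->1, 8->3, 5->2, 14->6, 9->4
rank(y): 11->6, 5->3, 14->7, 8->5, 3->2, 6->4, 2->1
Step 2: d_i = R_x(i) - R_y(i); compute d_i^2.
  (7-6)^2=1, (5-3)^2=4, (1-7)^2=36, (3-5)^2=4, (2-2)^2=0, (6-4)^2=4, (4-1)^2=9
sum(d^2) = 58.
Step 3: rho = 1 - 6*58 / (7*(7^2 - 1)) = 1 - 348/336 = -0.035714.
Step 4: Under H0, t = rho * sqrt((n-2)/(1-rho^2)) = -0.0799 ~ t(5).
Step 5: Two-sided p-value from the t-distribution with 5 df = 0.939408.
Step 6: alpha = 0.05. fail to reject H0.

rho = -0.0357, p = 0.939408, fail to reject H0 at alpha = 0.05.


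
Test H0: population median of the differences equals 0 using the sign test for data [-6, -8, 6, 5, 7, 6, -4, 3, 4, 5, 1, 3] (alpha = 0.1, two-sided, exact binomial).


Step 1: Discard zero differences. Original n = 12; n_eff = number of nonzero differences = 12.
Nonzero differences (with sign): -6, -8, +6, +5, +7, +6, -4, +3, +4, +5, +1, +3
Step 2: Count signs: positive = 9, negative = 3.
Step 3: Under H0: P(positive) = 0.5, so the number of positives S ~ Bin(12, 0.5).
Step 4: Two-sided exact p-value = sum of Bin(12,0.5) probabilities at or below the observed probability = 0.145996.
Step 5: alpha = 0.1. fail to reject H0.

n_eff = 12, pos = 9, neg = 3, p = 0.145996, fail to reject H0.


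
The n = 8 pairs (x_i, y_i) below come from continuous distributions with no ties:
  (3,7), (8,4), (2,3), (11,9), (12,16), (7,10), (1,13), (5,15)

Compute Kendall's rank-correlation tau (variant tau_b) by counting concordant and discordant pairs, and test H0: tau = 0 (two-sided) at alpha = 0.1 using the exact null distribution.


Step 1: Enumerate the 28 unordered pairs (i,j) with i<j and classify each by sign(x_j-x_i) * sign(y_j-y_i).
  (1,2):dx=+5,dy=-3->D; (1,3):dx=-1,dy=-4->C; (1,4):dx=+8,dy=+2->C; (1,5):dx=+9,dy=+9->C
  (1,6):dx=+4,dy=+3->C; (1,7):dx=-2,dy=+6->D; (1,8):dx=+2,dy=+8->C; (2,3):dx=-6,dy=-1->C
  (2,4):dx=+3,dy=+5->C; (2,5):dx=+4,dy=+12->C; (2,6):dx=-1,dy=+6->D; (2,7):dx=-7,dy=+9->D
  (2,8):dx=-3,dy=+11->D; (3,4):dx=+9,dy=+6->C; (3,5):dx=+10,dy=+13->C; (3,6):dx=+5,dy=+7->C
  (3,7):dx=-1,dy=+10->D; (3,8):dx=+3,dy=+12->C; (4,5):dx=+1,dy=+7->C; (4,6):dx=-4,dy=+1->D
  (4,7):dx=-10,dy=+4->D; (4,8):dx=-6,dy=+6->D; (5,6):dx=-5,dy=-6->C; (5,7):dx=-11,dy=-3->C
  (5,8):dx=-7,dy=-1->C; (6,7):dx=-6,dy=+3->D; (6,8):dx=-2,dy=+5->D; (7,8):dx=+4,dy=+2->C
Step 2: C = 17, D = 11, total pairs = 28.
Step 3: tau = (C - D)/(n(n-1)/2) = (17 - 11)/28 = 0.214286.
Step 4: Exact two-sided p-value (enumerate n! = 40320 permutations of y under H0): p = 0.548413.
Step 5: alpha = 0.1. fail to reject H0.

tau_b = 0.2143 (C=17, D=11), p = 0.548413, fail to reject H0.


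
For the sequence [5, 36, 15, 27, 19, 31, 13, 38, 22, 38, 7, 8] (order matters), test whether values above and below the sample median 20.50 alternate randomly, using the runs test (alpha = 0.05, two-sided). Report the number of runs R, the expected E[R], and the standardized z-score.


Step 1: Compute median = 20.50; label A = above, B = below.
Labels in order: BABABABAAABB  (n_A = 6, n_B = 6)
Step 2: Count runs R = 9.
Step 3: Under H0 (random ordering), E[R] = 2*n_A*n_B/(n_A+n_B) + 1 = 2*6*6/12 + 1 = 7.0000.
        Var[R] = 2*n_A*n_B*(2*n_A*n_B - n_A - n_B) / ((n_A+n_B)^2 * (n_A+n_B-1)) = 4320/1584 = 2.7273.
        SD[R] = 1.6514.
Step 4: Continuity-corrected z = (R - 0.5 - E[R]) / SD[R] = (9 - 0.5 - 7.0000) / 1.6514 = 0.9083.
Step 5: Two-sided p-value via normal approximation = 2*(1 - Phi(|z|)) = 0.363722.
Step 6: alpha = 0.05. fail to reject H0.

R = 9, z = 0.9083, p = 0.363722, fail to reject H0.


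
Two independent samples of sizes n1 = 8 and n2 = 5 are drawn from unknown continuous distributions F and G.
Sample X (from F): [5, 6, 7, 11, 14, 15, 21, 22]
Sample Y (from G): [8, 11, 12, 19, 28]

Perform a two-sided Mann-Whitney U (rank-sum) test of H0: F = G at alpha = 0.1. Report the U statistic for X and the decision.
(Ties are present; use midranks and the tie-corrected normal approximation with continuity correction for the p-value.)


Step 1: Combine and sort all 13 observations; assign midranks.
sorted (value, group): (5,X), (6,X), (7,X), (8,Y), (11,X), (11,Y), (12,Y), (14,X), (15,X), (19,Y), (21,X), (22,X), (28,Y)
ranks: 5->1, 6->2, 7->3, 8->4, 11->5.5, 11->5.5, 12->7, 14->8, 15->9, 19->10, 21->11, 22->12, 28->13
Step 2: Rank sum for X: R1 = 1 + 2 + 3 + 5.5 + 8 + 9 + 11 + 12 = 51.5.
Step 3: U_X = R1 - n1(n1+1)/2 = 51.5 - 8*9/2 = 51.5 - 36 = 15.5.
       U_Y = n1*n2 - U_X = 40 - 15.5 = 24.5.
Step 4: Ties are present, so use the tie-corrected normal approximation (with continuity correction) for the p-value.
Step 5: p-value = 0.557643; compare to alpha = 0.1. fail to reject H0.

U_X = 15.5, p = 0.557643, fail to reject H0 at alpha = 0.1.


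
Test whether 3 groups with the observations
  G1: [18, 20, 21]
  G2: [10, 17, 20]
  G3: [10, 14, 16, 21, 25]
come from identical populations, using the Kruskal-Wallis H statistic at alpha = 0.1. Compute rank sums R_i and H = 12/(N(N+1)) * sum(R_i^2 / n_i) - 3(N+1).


Step 1: Combine all N = 11 observations and assign midranks.
sorted (value, group, rank): (10,G2,1.5), (10,G3,1.5), (14,G3,3), (16,G3,4), (17,G2,5), (18,G1,6), (20,G1,7.5), (20,G2,7.5), (21,G1,9.5), (21,G3,9.5), (25,G3,11)
Step 2: Sum ranks within each group.
R_1 = 23 (n_1 = 3)
R_2 = 14 (n_2 = 3)
R_3 = 29 (n_3 = 5)
Step 3: H = 12/(N(N+1)) * sum(R_i^2/n_i) - 3(N+1)
     = 12/(11*12) * (23^2/3 + 14^2/3 + 29^2/5) - 3*12
     = 0.090909 * 409.867 - 36
     = 1.260606.
Step 4: Ties present; correction factor C = 1 - 18/(11^3 - 11) = 0.986364. Corrected H = 1.260606 / 0.986364 = 1.278034.
Step 5: Under H0, H ~ chi^2(2); p-value = 0.527811.
Step 6: alpha = 0.1. fail to reject H0.

H = 1.2780, df = 2, p = 0.527811, fail to reject H0.


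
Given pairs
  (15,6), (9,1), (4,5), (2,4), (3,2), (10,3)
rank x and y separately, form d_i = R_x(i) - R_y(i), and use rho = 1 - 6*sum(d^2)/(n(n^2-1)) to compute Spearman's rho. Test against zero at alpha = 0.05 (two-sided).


Step 1: Rank x and y separately (midranks; no ties here).
rank(x): 15->6, 9->4, 4->3, 2->1, 3->2, 10->5
rank(y): 6->6, 1->1, 5->5, 4->4, 2->2, 3->3
Step 2: d_i = R_x(i) - R_y(i); compute d_i^2.
  (6-6)^2=0, (4-1)^2=9, (3-5)^2=4, (1-4)^2=9, (2-2)^2=0, (5-3)^2=4
sum(d^2) = 26.
Step 3: rho = 1 - 6*26 / (6*(6^2 - 1)) = 1 - 156/210 = 0.257143.
Step 4: Under H0, t = rho * sqrt((n-2)/(1-rho^2)) = 0.5322 ~ t(4).
Step 5: Two-sided p-value from the t-distribution with 4 df = 0.622787.
Step 6: alpha = 0.05. fail to reject H0.

rho = 0.2571, p = 0.622787, fail to reject H0 at alpha = 0.05.


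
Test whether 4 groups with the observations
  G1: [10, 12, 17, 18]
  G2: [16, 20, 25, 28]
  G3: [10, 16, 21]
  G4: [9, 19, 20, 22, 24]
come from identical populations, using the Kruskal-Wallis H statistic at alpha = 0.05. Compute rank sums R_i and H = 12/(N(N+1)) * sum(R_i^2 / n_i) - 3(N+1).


Step 1: Combine all N = 16 observations and assign midranks.
sorted (value, group, rank): (9,G4,1), (10,G1,2.5), (10,G3,2.5), (12,G1,4), (16,G2,5.5), (16,G3,5.5), (17,G1,7), (18,G1,8), (19,G4,9), (20,G2,10.5), (20,G4,10.5), (21,G3,12), (22,G4,13), (24,G4,14), (25,G2,15), (28,G2,16)
Step 2: Sum ranks within each group.
R_1 = 21.5 (n_1 = 4)
R_2 = 47 (n_2 = 4)
R_3 = 20 (n_3 = 3)
R_4 = 47.5 (n_4 = 5)
Step 3: H = 12/(N(N+1)) * sum(R_i^2/n_i) - 3(N+1)
     = 12/(16*17) * (21.5^2/4 + 47^2/4 + 20^2/3 + 47.5^2/5) - 3*17
     = 0.044118 * 1252.4 - 51
     = 4.252757.
Step 4: Ties present; correction factor C = 1 - 18/(16^3 - 16) = 0.995588. Corrected H = 4.252757 / 0.995588 = 4.271603.
Step 5: Under H0, H ~ chi^2(3); p-value = 0.233590.
Step 6: alpha = 0.05. fail to reject H0.

H = 4.2716, df = 3, p = 0.233590, fail to reject H0.


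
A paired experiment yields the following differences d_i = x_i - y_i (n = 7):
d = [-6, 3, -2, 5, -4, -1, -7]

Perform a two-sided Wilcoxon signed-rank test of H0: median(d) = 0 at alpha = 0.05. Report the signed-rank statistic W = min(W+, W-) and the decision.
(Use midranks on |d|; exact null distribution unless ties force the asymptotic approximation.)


Step 1: Drop any zero differences (none here) and take |d_i|.
|d| = [6, 3, 2, 5, 4, 1, 7]
Step 2: Midrank |d_i| (ties get averaged ranks).
ranks: |6|->6, |3|->3, |2|->2, |5|->5, |4|->4, |1|->1, |7|->7
Step 3: Attach original signs; sum ranks with positive sign and with negative sign.
W+ = 3 + 5 = 8
W- = 6 + 2 + 4 + 1 + 7 = 20
(Check: W+ + W- = 28 should equal n(n+1)/2 = 28.)
Step 4: Test statistic W = min(W+, W-) = 8.
Step 5: No ties, so the exact null distribution over the 2^7 = 128 sign assignments gives the two-sided p-value = 0.375000.
Step 6: alpha = 0.05. fail to reject H0.

W+ = 8, W- = 20, W = min = 8, p = 0.375000, fail to reject H0.


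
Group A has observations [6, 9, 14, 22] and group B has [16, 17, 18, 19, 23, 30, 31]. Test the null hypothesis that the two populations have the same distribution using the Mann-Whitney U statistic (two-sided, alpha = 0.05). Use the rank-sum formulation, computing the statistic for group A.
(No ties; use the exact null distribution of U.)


Step 1: Combine and sort all 11 observations; assign midranks.
sorted (value, group): (6,X), (9,X), (14,X), (16,Y), (17,Y), (18,Y), (19,Y), (22,X), (23,Y), (30,Y), (31,Y)
ranks: 6->1, 9->2, 14->3, 16->4, 17->5, 18->6, 19->7, 22->8, 23->9, 30->10, 31->11
Step 2: Rank sum for X: R1 = 1 + 2 + 3 + 8 = 14.
Step 3: U_X = R1 - n1(n1+1)/2 = 14 - 4*5/2 = 14 - 10 = 4.
       U_Y = n1*n2 - U_X = 28 - 4 = 24.
Step 4: No ties, so the exact null distribution of U (based on enumerating the C(11,4) = 330 equally likely rank assignments) gives the two-sided p-value.
Step 5: p-value = 0.072727; compare to alpha = 0.05. fail to reject H0.

U_X = 4, p = 0.072727, fail to reject H0 at alpha = 0.05.


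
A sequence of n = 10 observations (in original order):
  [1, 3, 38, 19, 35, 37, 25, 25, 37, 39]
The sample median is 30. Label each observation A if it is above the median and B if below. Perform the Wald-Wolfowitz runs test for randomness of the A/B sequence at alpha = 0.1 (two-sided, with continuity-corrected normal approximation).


Step 1: Compute median = 30; label A = above, B = below.
Labels in order: BBABAABBAA  (n_A = 5, n_B = 5)
Step 2: Count runs R = 6.
Step 3: Under H0 (random ordering), E[R] = 2*n_A*n_B/(n_A+n_B) + 1 = 2*5*5/10 + 1 = 6.0000.
        Var[R] = 2*n_A*n_B*(2*n_A*n_B - n_A - n_B) / ((n_A+n_B)^2 * (n_A+n_B-1)) = 2000/900 = 2.2222.
        SD[R] = 1.4907.
Step 4: R = E[R], so z = 0 with no continuity correction.
Step 5: Two-sided p-value via normal approximation = 2*(1 - Phi(|z|)) = 1.000000.
Step 6: alpha = 0.1. fail to reject H0.

R = 6, z = 0.0000, p = 1.000000, fail to reject H0.


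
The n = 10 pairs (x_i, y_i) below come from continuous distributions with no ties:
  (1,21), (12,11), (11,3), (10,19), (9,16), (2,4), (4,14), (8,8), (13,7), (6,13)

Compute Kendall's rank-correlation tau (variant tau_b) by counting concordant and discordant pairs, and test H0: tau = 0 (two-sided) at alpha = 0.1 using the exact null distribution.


Step 1: Enumerate the 45 unordered pairs (i,j) with i<j and classify each by sign(x_j-x_i) * sign(y_j-y_i).
  (1,2):dx=+11,dy=-10->D; (1,3):dx=+10,dy=-18->D; (1,4):dx=+9,dy=-2->D; (1,5):dx=+8,dy=-5->D
  (1,6):dx=+1,dy=-17->D; (1,7):dx=+3,dy=-7->D; (1,8):dx=+7,dy=-13->D; (1,9):dx=+12,dy=-14->D
  (1,10):dx=+5,dy=-8->D; (2,3):dx=-1,dy=-8->C; (2,4):dx=-2,dy=+8->D; (2,5):dx=-3,dy=+5->D
  (2,6):dx=-10,dy=-7->C; (2,7):dx=-8,dy=+3->D; (2,8):dx=-4,dy=-3->C; (2,9):dx=+1,dy=-4->D
  (2,10):dx=-6,dy=+2->D; (3,4):dx=-1,dy=+16->D; (3,5):dx=-2,dy=+13->D; (3,6):dx=-9,dy=+1->D
  (3,7):dx=-7,dy=+11->D; (3,8):dx=-3,dy=+5->D; (3,9):dx=+2,dy=+4->C; (3,10):dx=-5,dy=+10->D
  (4,5):dx=-1,dy=-3->C; (4,6):dx=-8,dy=-15->C; (4,7):dx=-6,dy=-5->C; (4,8):dx=-2,dy=-11->C
  (4,9):dx=+3,dy=-12->D; (4,10):dx=-4,dy=-6->C; (5,6):dx=-7,dy=-12->C; (5,7):dx=-5,dy=-2->C
  (5,8):dx=-1,dy=-8->C; (5,9):dx=+4,dy=-9->D; (5,10):dx=-3,dy=-3->C; (6,7):dx=+2,dy=+10->C
  (6,8):dx=+6,dy=+4->C; (6,9):dx=+11,dy=+3->C; (6,10):dx=+4,dy=+9->C; (7,8):dx=+4,dy=-6->D
  (7,9):dx=+9,dy=-7->D; (7,10):dx=+2,dy=-1->D; (8,9):dx=+5,dy=-1->D; (8,10):dx=-2,dy=+5->D
  (9,10):dx=-7,dy=+6->D
Step 2: C = 17, D = 28, total pairs = 45.
Step 3: tau = (C - D)/(n(n-1)/2) = (17 - 28)/45 = -0.244444.
Step 4: Exact two-sided p-value (enumerate n! = 3628800 permutations of y under H0): p = 0.380720.
Step 5: alpha = 0.1. fail to reject H0.

tau_b = -0.2444 (C=17, D=28), p = 0.380720, fail to reject H0.
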